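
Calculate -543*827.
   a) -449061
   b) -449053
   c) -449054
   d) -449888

-543 * 827 = -449061
a) -449061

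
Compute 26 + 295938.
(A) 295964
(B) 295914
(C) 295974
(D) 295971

26 + 295938 = 295964
A) 295964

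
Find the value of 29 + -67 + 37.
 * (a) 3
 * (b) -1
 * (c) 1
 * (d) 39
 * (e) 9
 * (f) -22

First: 29 + -67 = -38
Then: -38 + 37 = -1
b) -1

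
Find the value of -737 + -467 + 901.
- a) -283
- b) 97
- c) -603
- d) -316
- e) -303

First: -737 + -467 = -1204
Then: -1204 + 901 = -303
e) -303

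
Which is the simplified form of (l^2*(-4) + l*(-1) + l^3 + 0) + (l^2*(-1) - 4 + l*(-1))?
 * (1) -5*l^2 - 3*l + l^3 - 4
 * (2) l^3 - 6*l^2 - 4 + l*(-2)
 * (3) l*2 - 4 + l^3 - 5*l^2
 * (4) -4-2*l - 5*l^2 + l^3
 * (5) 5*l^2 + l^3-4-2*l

Adding the polynomials and combining like terms:
(l^2*(-4) + l*(-1) + l^3 + 0) + (l^2*(-1) - 4 + l*(-1))
= -4-2*l - 5*l^2 + l^3
4) -4-2*l - 5*l^2 + l^3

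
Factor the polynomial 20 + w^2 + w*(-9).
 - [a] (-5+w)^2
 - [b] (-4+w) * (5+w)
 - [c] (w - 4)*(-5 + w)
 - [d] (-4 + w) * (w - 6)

We need to factor 20 + w^2 + w*(-9).
The factored form is (w - 4)*(-5 + w).
c) (w - 4)*(-5 + w)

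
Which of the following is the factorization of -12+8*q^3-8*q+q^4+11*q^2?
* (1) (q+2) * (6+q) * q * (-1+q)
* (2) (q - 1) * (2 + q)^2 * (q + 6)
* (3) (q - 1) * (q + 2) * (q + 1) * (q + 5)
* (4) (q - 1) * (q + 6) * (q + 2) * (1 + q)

We need to factor -12+8*q^3-8*q+q^4+11*q^2.
The factored form is (q - 1) * (q + 6) * (q + 2) * (1 + q).
4) (q - 1) * (q + 6) * (q + 2) * (1 + q)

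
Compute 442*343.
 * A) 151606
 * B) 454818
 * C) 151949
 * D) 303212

442 * 343 = 151606
A) 151606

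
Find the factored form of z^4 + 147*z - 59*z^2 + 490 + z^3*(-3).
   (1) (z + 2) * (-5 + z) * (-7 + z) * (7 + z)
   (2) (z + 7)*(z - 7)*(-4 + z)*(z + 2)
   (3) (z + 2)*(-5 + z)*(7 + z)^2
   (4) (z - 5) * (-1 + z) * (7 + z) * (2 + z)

We need to factor z^4 + 147*z - 59*z^2 + 490 + z^3*(-3).
The factored form is (z + 2) * (-5 + z) * (-7 + z) * (7 + z).
1) (z + 2) * (-5 + z) * (-7 + z) * (7 + z)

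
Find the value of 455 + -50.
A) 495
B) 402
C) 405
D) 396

455 + -50 = 405
C) 405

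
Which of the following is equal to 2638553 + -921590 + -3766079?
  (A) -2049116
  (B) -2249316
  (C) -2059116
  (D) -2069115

First: 2638553 + -921590 = 1716963
Then: 1716963 + -3766079 = -2049116
A) -2049116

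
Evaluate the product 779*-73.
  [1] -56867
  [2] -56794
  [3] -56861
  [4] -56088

779 * -73 = -56867
1) -56867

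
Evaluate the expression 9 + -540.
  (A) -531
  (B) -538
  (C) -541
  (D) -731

9 + -540 = -531
A) -531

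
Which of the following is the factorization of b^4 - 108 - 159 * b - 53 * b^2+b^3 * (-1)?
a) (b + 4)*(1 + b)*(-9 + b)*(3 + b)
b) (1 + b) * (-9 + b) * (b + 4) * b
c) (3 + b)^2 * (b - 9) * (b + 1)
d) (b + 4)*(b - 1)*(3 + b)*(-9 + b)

We need to factor b^4 - 108 - 159 * b - 53 * b^2+b^3 * (-1).
The factored form is (b + 4)*(1 + b)*(-9 + b)*(3 + b).
a) (b + 4)*(1 + b)*(-9 + b)*(3 + b)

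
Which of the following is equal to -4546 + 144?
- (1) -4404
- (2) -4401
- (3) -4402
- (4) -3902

-4546 + 144 = -4402
3) -4402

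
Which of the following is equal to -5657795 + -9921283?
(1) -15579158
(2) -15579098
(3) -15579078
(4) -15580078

-5657795 + -9921283 = -15579078
3) -15579078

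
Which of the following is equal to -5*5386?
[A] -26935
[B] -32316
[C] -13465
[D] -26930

-5 * 5386 = -26930
D) -26930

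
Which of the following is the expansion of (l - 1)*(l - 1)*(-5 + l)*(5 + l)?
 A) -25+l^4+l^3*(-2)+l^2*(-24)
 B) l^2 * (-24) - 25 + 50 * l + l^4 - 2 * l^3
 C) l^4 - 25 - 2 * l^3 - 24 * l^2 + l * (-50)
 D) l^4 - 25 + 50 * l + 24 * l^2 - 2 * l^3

Expanding (l - 1)*(l - 1)*(-5 + l)*(5 + l):
= l^2 * (-24) - 25 + 50 * l + l^4 - 2 * l^3
B) l^2 * (-24) - 25 + 50 * l + l^4 - 2 * l^3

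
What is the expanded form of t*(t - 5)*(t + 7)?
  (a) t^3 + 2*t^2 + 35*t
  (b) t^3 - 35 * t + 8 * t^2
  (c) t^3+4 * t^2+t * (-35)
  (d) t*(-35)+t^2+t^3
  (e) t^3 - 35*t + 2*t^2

Expanding t*(t - 5)*(t + 7):
= t^3 - 35*t + 2*t^2
e) t^3 - 35*t + 2*t^2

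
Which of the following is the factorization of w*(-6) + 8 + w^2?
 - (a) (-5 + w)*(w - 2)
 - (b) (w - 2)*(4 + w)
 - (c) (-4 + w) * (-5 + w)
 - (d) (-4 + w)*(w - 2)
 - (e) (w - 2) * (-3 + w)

We need to factor w*(-6) + 8 + w^2.
The factored form is (-4 + w)*(w - 2).
d) (-4 + w)*(w - 2)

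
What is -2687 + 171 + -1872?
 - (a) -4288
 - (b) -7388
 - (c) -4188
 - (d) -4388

First: -2687 + 171 = -2516
Then: -2516 + -1872 = -4388
d) -4388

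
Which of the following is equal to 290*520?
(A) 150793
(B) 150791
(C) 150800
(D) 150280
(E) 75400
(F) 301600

290 * 520 = 150800
C) 150800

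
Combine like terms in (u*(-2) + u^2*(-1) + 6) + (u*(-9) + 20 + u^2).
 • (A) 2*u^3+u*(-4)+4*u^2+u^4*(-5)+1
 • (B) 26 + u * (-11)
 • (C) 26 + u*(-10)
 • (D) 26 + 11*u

Adding the polynomials and combining like terms:
(u*(-2) + u^2*(-1) + 6) + (u*(-9) + 20 + u^2)
= 26 + u * (-11)
B) 26 + u * (-11)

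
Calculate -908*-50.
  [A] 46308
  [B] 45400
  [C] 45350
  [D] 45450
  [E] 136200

-908 * -50 = 45400
B) 45400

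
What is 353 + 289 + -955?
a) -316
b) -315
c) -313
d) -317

First: 353 + 289 = 642
Then: 642 + -955 = -313
c) -313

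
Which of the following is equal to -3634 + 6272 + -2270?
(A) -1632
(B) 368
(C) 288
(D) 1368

First: -3634 + 6272 = 2638
Then: 2638 + -2270 = 368
B) 368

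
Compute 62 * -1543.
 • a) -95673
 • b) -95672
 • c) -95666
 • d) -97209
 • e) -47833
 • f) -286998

62 * -1543 = -95666
c) -95666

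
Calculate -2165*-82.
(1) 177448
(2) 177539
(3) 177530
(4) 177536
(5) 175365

-2165 * -82 = 177530
3) 177530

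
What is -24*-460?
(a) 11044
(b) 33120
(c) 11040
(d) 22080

-24 * -460 = 11040
c) 11040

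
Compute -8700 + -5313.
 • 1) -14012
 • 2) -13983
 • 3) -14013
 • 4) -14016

-8700 + -5313 = -14013
3) -14013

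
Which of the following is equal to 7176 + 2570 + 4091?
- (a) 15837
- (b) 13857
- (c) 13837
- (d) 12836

First: 7176 + 2570 = 9746
Then: 9746 + 4091 = 13837
c) 13837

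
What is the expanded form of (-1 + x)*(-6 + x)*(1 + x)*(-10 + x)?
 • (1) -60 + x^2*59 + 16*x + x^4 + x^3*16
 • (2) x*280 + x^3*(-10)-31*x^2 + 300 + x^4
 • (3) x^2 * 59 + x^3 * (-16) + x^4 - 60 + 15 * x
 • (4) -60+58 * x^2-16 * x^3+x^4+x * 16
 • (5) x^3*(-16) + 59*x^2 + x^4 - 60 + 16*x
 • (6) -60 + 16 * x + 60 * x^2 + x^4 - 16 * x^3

Expanding (-1 + x)*(-6 + x)*(1 + x)*(-10 + x):
= x^3*(-16) + 59*x^2 + x^4 - 60 + 16*x
5) x^3*(-16) + 59*x^2 + x^4 - 60 + 16*x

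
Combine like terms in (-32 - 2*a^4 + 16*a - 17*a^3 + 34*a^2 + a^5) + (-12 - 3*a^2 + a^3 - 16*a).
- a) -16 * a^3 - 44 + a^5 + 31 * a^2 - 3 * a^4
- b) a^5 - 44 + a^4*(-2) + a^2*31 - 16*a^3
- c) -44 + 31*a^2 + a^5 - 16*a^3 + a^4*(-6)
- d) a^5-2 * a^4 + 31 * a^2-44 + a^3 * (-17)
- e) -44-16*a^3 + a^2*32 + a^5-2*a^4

Adding the polynomials and combining like terms:
(-32 - 2*a^4 + 16*a - 17*a^3 + 34*a^2 + a^5) + (-12 - 3*a^2 + a^3 - 16*a)
= a^5 - 44 + a^4*(-2) + a^2*31 - 16*a^3
b) a^5 - 44 + a^4*(-2) + a^2*31 - 16*a^3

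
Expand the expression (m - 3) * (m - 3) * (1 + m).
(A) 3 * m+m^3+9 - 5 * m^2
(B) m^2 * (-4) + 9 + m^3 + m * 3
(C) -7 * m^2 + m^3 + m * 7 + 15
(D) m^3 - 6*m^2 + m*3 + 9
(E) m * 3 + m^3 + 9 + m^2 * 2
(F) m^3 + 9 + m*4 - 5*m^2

Expanding (m - 3) * (m - 3) * (1 + m):
= 3 * m+m^3+9 - 5 * m^2
A) 3 * m+m^3+9 - 5 * m^2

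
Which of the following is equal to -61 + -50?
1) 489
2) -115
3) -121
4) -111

-61 + -50 = -111
4) -111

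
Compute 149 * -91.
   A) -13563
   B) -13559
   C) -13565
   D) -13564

149 * -91 = -13559
B) -13559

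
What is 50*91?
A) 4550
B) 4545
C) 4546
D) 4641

50 * 91 = 4550
A) 4550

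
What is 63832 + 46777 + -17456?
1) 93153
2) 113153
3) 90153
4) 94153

First: 63832 + 46777 = 110609
Then: 110609 + -17456 = 93153
1) 93153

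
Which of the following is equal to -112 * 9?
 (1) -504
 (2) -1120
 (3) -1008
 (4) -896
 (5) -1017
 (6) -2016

-112 * 9 = -1008
3) -1008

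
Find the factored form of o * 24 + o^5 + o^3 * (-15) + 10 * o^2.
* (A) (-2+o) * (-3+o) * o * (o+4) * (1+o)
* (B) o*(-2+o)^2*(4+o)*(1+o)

We need to factor o * 24 + o^5 + o^3 * (-15) + 10 * o^2.
The factored form is (-2+o) * (-3+o) * o * (o+4) * (1+o).
A) (-2+o) * (-3+o) * o * (o+4) * (1+o)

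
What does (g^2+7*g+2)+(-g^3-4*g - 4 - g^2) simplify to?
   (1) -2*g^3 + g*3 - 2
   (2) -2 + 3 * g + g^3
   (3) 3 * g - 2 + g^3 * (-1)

Adding the polynomials and combining like terms:
(g^2 + 7*g + 2) + (-g^3 - 4*g - 4 - g^2)
= 3 * g - 2 + g^3 * (-1)
3) 3 * g - 2 + g^3 * (-1)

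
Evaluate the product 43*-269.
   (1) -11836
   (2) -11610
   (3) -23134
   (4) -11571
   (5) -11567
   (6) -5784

43 * -269 = -11567
5) -11567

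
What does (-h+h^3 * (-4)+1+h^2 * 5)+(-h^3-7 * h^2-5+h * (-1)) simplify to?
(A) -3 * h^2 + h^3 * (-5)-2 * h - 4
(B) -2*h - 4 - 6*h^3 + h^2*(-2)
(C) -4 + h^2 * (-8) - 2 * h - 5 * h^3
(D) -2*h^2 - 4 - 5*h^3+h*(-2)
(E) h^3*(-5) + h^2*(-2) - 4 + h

Adding the polynomials and combining like terms:
(-h + h^3*(-4) + 1 + h^2*5) + (-h^3 - 7*h^2 - 5 + h*(-1))
= -2*h^2 - 4 - 5*h^3+h*(-2)
D) -2*h^2 - 4 - 5*h^3+h*(-2)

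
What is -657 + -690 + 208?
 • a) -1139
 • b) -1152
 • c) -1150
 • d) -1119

First: -657 + -690 = -1347
Then: -1347 + 208 = -1139
a) -1139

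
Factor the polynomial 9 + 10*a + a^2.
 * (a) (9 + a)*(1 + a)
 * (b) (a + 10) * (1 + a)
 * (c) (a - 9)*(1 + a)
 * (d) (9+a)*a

We need to factor 9 + 10*a + a^2.
The factored form is (9 + a)*(1 + a).
a) (9 + a)*(1 + a)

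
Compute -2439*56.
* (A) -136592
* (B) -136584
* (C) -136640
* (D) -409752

-2439 * 56 = -136584
B) -136584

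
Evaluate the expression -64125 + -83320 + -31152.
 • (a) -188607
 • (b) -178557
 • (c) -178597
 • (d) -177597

First: -64125 + -83320 = -147445
Then: -147445 + -31152 = -178597
c) -178597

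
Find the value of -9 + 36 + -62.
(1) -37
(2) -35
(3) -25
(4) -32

First: -9 + 36 = 27
Then: 27 + -62 = -35
2) -35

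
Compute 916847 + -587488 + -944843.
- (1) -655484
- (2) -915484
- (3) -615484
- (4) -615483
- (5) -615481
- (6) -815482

First: 916847 + -587488 = 329359
Then: 329359 + -944843 = -615484
3) -615484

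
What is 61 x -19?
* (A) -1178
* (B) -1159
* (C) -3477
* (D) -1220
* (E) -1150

61 * -19 = -1159
B) -1159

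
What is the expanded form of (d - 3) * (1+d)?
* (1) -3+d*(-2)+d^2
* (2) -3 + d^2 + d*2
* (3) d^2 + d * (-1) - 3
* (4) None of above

Expanding (d - 3) * (1+d):
= -3+d*(-2)+d^2
1) -3+d*(-2)+d^2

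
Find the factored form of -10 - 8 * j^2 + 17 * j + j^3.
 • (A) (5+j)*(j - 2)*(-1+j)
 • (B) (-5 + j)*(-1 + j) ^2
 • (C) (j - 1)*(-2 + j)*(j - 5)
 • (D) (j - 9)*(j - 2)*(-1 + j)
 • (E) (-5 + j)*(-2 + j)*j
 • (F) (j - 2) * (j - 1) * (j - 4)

We need to factor -10 - 8 * j^2 + 17 * j + j^3.
The factored form is (j - 1)*(-2 + j)*(j - 5).
C) (j - 1)*(-2 + j)*(j - 5)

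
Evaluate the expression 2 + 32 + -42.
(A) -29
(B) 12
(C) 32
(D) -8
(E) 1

First: 2 + 32 = 34
Then: 34 + -42 = -8
D) -8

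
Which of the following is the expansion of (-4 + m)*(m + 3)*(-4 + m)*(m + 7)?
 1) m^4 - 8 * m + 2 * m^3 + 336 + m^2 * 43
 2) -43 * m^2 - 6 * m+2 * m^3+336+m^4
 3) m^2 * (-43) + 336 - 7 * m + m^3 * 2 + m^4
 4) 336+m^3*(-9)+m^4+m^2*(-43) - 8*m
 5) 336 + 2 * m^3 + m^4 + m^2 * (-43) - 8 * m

Expanding (-4 + m)*(m + 3)*(-4 + m)*(m + 7):
= 336 + 2 * m^3 + m^4 + m^2 * (-43) - 8 * m
5) 336 + 2 * m^3 + m^4 + m^2 * (-43) - 8 * m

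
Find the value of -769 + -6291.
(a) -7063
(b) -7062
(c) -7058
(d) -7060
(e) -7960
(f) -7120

-769 + -6291 = -7060
d) -7060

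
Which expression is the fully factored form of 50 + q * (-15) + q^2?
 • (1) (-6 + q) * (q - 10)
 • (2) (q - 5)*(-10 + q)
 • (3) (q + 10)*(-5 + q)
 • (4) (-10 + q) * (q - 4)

We need to factor 50 + q * (-15) + q^2.
The factored form is (q - 5)*(-10 + q).
2) (q - 5)*(-10 + q)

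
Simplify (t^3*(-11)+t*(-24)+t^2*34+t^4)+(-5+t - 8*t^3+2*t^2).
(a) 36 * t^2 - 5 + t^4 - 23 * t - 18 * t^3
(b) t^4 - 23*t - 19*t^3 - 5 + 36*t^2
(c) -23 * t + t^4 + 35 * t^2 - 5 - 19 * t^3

Adding the polynomials and combining like terms:
(t^3*(-11) + t*(-24) + t^2*34 + t^4) + (-5 + t - 8*t^3 + 2*t^2)
= t^4 - 23*t - 19*t^3 - 5 + 36*t^2
b) t^4 - 23*t - 19*t^3 - 5 + 36*t^2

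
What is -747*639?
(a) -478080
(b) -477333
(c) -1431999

-747 * 639 = -477333
b) -477333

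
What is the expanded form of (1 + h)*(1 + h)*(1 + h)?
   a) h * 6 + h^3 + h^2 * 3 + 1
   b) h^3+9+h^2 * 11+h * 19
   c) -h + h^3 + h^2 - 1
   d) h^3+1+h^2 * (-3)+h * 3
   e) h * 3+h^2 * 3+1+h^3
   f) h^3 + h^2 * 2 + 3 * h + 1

Expanding (1 + h)*(1 + h)*(1 + h):
= h * 3+h^2 * 3+1+h^3
e) h * 3+h^2 * 3+1+h^3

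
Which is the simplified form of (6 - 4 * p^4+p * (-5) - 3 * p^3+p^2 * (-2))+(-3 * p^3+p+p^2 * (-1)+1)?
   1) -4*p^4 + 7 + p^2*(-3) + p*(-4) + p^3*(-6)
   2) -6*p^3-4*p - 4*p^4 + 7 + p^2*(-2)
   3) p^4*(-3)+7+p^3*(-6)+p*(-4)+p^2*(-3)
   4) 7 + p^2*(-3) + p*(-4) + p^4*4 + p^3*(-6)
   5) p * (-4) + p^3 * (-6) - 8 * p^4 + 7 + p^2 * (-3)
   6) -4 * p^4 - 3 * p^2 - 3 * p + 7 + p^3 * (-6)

Adding the polynomials and combining like terms:
(6 - 4*p^4 + p*(-5) - 3*p^3 + p^2*(-2)) + (-3*p^3 + p + p^2*(-1) + 1)
= -4*p^4 + 7 + p^2*(-3) + p*(-4) + p^3*(-6)
1) -4*p^4 + 7 + p^2*(-3) + p*(-4) + p^3*(-6)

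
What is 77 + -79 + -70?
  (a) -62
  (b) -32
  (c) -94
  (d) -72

First: 77 + -79 = -2
Then: -2 + -70 = -72
d) -72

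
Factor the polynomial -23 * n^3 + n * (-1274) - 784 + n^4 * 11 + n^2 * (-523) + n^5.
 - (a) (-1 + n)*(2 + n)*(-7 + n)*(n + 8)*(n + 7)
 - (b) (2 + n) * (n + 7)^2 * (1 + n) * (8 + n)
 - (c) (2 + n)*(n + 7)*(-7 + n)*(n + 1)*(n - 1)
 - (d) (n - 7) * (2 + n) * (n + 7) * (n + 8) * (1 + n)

We need to factor -23 * n^3 + n * (-1274) - 784 + n^4 * 11 + n^2 * (-523) + n^5.
The factored form is (n - 7) * (2 + n) * (n + 7) * (n + 8) * (1 + n).
d) (n - 7) * (2 + n) * (n + 7) * (n + 8) * (1 + n)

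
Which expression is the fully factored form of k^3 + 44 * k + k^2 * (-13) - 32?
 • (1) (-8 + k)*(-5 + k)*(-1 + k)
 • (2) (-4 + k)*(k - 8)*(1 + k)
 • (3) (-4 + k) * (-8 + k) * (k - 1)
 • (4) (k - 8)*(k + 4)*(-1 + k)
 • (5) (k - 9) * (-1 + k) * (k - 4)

We need to factor k^3 + 44 * k + k^2 * (-13) - 32.
The factored form is (-4 + k) * (-8 + k) * (k - 1).
3) (-4 + k) * (-8 + k) * (k - 1)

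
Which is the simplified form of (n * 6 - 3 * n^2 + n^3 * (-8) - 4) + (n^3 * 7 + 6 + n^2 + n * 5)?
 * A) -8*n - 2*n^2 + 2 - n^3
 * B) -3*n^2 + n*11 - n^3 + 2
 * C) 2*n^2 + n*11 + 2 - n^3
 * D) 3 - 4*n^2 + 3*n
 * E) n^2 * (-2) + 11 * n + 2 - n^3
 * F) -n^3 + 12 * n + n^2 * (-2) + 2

Adding the polynomials and combining like terms:
(n*6 - 3*n^2 + n^3*(-8) - 4) + (n^3*7 + 6 + n^2 + n*5)
= n^2 * (-2) + 11 * n + 2 - n^3
E) n^2 * (-2) + 11 * n + 2 - n^3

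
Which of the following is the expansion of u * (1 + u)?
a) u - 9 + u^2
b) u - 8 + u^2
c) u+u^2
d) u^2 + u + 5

Expanding u * (1 + u):
= u+u^2
c) u+u^2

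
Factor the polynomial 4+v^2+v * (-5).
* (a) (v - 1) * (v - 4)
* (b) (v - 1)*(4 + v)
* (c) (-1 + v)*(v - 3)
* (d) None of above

We need to factor 4+v^2+v * (-5).
The factored form is (v - 1) * (v - 4).
a) (v - 1) * (v - 4)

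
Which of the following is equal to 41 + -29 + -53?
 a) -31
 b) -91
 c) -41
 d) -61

First: 41 + -29 = 12
Then: 12 + -53 = -41
c) -41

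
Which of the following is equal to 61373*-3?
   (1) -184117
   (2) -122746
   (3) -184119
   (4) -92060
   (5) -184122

61373 * -3 = -184119
3) -184119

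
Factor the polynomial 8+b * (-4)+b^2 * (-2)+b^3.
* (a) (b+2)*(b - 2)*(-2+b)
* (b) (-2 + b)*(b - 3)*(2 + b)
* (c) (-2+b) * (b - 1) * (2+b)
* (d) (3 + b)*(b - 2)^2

We need to factor 8+b * (-4)+b^2 * (-2)+b^3.
The factored form is (b+2)*(b - 2)*(-2+b).
a) (b+2)*(b - 2)*(-2+b)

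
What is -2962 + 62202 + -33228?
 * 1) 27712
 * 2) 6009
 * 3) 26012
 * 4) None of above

First: -2962 + 62202 = 59240
Then: 59240 + -33228 = 26012
3) 26012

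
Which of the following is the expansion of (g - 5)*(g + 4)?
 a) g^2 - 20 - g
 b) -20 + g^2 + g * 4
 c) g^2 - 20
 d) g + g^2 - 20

Expanding (g - 5)*(g + 4):
= g^2 - 20 - g
a) g^2 - 20 - g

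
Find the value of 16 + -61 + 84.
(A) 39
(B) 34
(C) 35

First: 16 + -61 = -45
Then: -45 + 84 = 39
A) 39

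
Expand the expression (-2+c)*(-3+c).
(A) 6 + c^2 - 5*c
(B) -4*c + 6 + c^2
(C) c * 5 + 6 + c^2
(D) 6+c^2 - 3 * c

Expanding (-2+c)*(-3+c):
= 6 + c^2 - 5*c
A) 6 + c^2 - 5*c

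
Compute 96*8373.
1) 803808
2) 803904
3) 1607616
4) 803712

96 * 8373 = 803808
1) 803808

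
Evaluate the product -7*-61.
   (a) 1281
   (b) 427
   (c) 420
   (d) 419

-7 * -61 = 427
b) 427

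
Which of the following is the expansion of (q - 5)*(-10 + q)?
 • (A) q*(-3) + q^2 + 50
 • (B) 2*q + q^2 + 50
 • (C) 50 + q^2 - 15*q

Expanding (q - 5)*(-10 + q):
= 50 + q^2 - 15*q
C) 50 + q^2 - 15*q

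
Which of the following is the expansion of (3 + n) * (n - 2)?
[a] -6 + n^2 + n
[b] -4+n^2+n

Expanding (3 + n) * (n - 2):
= -6 + n^2 + n
a) -6 + n^2 + n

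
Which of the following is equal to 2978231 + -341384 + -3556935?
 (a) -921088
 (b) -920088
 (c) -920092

First: 2978231 + -341384 = 2636847
Then: 2636847 + -3556935 = -920088
b) -920088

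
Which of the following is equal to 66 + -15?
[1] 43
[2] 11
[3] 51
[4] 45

66 + -15 = 51
3) 51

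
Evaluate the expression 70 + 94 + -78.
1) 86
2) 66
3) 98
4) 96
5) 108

First: 70 + 94 = 164
Then: 164 + -78 = 86
1) 86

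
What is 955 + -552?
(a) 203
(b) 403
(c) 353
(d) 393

955 + -552 = 403
b) 403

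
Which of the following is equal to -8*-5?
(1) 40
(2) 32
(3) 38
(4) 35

-8 * -5 = 40
1) 40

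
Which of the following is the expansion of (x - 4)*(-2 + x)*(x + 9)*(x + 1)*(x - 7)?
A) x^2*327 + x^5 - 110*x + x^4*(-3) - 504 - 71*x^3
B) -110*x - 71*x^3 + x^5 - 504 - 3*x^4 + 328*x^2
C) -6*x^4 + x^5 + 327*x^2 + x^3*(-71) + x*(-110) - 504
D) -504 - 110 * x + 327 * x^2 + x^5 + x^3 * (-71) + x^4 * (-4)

Expanding (x - 4)*(-2 + x)*(x + 9)*(x + 1)*(x - 7):
= x^2*327 + x^5 - 110*x + x^4*(-3) - 504 - 71*x^3
A) x^2*327 + x^5 - 110*x + x^4*(-3) - 504 - 71*x^3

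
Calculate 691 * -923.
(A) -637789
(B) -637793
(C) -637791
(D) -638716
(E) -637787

691 * -923 = -637793
B) -637793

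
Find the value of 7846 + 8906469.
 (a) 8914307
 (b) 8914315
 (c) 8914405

7846 + 8906469 = 8914315
b) 8914315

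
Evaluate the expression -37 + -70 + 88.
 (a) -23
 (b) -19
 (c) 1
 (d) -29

First: -37 + -70 = -107
Then: -107 + 88 = -19
b) -19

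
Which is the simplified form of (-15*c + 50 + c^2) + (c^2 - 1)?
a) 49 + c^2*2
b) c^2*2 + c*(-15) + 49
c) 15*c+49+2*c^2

Adding the polynomials and combining like terms:
(-15*c + 50 + c^2) + (c^2 - 1)
= c^2*2 + c*(-15) + 49
b) c^2*2 + c*(-15) + 49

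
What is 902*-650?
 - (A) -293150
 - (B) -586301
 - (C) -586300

902 * -650 = -586300
C) -586300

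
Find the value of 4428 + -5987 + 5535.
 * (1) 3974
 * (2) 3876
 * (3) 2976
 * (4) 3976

First: 4428 + -5987 = -1559
Then: -1559 + 5535 = 3976
4) 3976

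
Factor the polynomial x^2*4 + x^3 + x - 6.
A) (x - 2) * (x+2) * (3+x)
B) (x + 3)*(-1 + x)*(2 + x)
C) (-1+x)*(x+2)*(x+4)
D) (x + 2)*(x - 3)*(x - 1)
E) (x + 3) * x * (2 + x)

We need to factor x^2*4 + x^3 + x - 6.
The factored form is (x + 3)*(-1 + x)*(2 + x).
B) (x + 3)*(-1 + x)*(2 + x)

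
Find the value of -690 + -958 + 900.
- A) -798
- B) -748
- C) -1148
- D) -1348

First: -690 + -958 = -1648
Then: -1648 + 900 = -748
B) -748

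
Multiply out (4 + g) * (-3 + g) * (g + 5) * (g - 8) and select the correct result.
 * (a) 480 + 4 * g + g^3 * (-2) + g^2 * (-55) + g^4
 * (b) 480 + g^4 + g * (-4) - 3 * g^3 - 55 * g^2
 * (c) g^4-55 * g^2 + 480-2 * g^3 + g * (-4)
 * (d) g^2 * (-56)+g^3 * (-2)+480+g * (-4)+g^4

Expanding (4 + g) * (-3 + g) * (g + 5) * (g - 8):
= g^4-55 * g^2 + 480-2 * g^3 + g * (-4)
c) g^4-55 * g^2 + 480-2 * g^3 + g * (-4)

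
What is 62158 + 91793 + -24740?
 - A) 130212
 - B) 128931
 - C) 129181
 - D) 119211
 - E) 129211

First: 62158 + 91793 = 153951
Then: 153951 + -24740 = 129211
E) 129211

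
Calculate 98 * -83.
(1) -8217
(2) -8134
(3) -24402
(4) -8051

98 * -83 = -8134
2) -8134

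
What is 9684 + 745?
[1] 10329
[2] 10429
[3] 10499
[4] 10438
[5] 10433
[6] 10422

9684 + 745 = 10429
2) 10429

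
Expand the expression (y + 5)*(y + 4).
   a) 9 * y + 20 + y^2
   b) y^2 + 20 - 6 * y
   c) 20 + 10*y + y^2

Expanding (y + 5)*(y + 4):
= 9 * y + 20 + y^2
a) 9 * y + 20 + y^2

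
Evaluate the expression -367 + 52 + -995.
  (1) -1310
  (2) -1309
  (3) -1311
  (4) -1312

First: -367 + 52 = -315
Then: -315 + -995 = -1310
1) -1310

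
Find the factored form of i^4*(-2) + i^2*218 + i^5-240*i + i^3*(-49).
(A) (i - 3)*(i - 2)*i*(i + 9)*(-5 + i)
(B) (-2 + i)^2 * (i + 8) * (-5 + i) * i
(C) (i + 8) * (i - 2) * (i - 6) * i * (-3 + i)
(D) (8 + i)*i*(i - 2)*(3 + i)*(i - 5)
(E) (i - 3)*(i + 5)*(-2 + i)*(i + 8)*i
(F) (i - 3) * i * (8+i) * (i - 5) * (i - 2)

We need to factor i^4*(-2) + i^2*218 + i^5-240*i + i^3*(-49).
The factored form is (i - 3) * i * (8+i) * (i - 5) * (i - 2).
F) (i - 3) * i * (8+i) * (i - 5) * (i - 2)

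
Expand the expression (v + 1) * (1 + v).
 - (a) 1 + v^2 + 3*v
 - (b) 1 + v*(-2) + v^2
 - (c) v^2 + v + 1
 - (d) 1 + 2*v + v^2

Expanding (v + 1) * (1 + v):
= 1 + 2*v + v^2
d) 1 + 2*v + v^2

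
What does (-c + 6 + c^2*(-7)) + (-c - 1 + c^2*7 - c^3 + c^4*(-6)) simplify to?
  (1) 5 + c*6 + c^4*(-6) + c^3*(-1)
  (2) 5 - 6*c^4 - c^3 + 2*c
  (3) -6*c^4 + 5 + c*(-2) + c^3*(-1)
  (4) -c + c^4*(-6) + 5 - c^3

Adding the polynomials and combining like terms:
(-c + 6 + c^2*(-7)) + (-c - 1 + c^2*7 - c^3 + c^4*(-6))
= -6*c^4 + 5 + c*(-2) + c^3*(-1)
3) -6*c^4 + 5 + c*(-2) + c^3*(-1)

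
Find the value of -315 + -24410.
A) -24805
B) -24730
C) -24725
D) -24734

-315 + -24410 = -24725
C) -24725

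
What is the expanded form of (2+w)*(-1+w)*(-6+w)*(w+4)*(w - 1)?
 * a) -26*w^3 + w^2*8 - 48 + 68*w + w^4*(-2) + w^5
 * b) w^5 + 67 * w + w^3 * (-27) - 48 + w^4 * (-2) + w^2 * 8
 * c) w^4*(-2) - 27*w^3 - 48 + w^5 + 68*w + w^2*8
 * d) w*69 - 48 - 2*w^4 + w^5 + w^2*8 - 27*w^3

Expanding (2+w)*(-1+w)*(-6+w)*(w+4)*(w - 1):
= w^4*(-2) - 27*w^3 - 48 + w^5 + 68*w + w^2*8
c) w^4*(-2) - 27*w^3 - 48 + w^5 + 68*w + w^2*8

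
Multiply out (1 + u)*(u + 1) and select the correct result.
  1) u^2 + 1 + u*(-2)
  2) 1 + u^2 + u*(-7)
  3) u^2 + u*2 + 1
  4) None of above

Expanding (1 + u)*(u + 1):
= u^2 + u*2 + 1
3) u^2 + u*2 + 1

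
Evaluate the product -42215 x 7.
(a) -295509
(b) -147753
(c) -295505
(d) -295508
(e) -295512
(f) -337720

-42215 * 7 = -295505
c) -295505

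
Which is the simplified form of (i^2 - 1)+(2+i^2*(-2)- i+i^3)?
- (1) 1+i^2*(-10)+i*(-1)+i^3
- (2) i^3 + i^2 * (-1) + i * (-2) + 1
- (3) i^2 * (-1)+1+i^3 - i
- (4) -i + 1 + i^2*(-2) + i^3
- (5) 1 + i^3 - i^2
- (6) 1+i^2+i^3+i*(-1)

Adding the polynomials and combining like terms:
(i^2 - 1) + (2 + i^2*(-2) - i + i^3)
= i^2 * (-1)+1+i^3 - i
3) i^2 * (-1)+1+i^3 - i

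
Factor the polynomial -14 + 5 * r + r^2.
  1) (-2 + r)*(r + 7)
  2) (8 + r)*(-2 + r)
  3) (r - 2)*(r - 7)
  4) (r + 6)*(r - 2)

We need to factor -14 + 5 * r + r^2.
The factored form is (-2 + r)*(r + 7).
1) (-2 + r)*(r + 7)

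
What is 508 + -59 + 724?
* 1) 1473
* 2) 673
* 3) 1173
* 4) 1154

First: 508 + -59 = 449
Then: 449 + 724 = 1173
3) 1173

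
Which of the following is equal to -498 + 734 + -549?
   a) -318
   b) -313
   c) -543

First: -498 + 734 = 236
Then: 236 + -549 = -313
b) -313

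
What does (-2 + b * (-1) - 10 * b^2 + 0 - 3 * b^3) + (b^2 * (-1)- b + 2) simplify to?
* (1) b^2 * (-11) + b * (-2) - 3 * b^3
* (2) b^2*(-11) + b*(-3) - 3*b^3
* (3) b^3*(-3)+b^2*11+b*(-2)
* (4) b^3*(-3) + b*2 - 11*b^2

Adding the polynomials and combining like terms:
(-2 + b*(-1) - 10*b^2 + 0 - 3*b^3) + (b^2*(-1) - b + 2)
= b^2 * (-11) + b * (-2) - 3 * b^3
1) b^2 * (-11) + b * (-2) - 3 * b^3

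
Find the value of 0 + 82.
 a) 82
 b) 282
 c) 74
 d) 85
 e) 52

0 + 82 = 82
a) 82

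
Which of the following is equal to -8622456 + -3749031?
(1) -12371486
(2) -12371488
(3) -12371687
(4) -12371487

-8622456 + -3749031 = -12371487
4) -12371487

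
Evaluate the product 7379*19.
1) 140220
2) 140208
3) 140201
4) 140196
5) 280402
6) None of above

7379 * 19 = 140201
3) 140201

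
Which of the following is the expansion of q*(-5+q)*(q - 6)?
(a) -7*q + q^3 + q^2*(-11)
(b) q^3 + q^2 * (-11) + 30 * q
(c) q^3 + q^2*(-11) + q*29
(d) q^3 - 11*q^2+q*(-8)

Expanding q*(-5+q)*(q - 6):
= q^3 + q^2 * (-11) + 30 * q
b) q^3 + q^2 * (-11) + 30 * q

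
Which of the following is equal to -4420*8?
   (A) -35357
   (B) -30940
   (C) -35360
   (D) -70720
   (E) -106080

-4420 * 8 = -35360
C) -35360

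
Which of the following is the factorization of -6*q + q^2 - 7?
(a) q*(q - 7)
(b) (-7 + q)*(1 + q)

We need to factor -6*q + q^2 - 7.
The factored form is (-7 + q)*(1 + q).
b) (-7 + q)*(1 + q)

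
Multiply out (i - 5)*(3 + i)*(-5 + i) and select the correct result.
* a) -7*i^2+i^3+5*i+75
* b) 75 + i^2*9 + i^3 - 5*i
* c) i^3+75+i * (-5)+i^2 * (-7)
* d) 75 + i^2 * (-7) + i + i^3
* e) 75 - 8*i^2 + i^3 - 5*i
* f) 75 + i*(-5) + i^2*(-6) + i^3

Expanding (i - 5)*(3 + i)*(-5 + i):
= i^3+75+i * (-5)+i^2 * (-7)
c) i^3+75+i * (-5)+i^2 * (-7)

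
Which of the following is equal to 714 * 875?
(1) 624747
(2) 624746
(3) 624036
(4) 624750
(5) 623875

714 * 875 = 624750
4) 624750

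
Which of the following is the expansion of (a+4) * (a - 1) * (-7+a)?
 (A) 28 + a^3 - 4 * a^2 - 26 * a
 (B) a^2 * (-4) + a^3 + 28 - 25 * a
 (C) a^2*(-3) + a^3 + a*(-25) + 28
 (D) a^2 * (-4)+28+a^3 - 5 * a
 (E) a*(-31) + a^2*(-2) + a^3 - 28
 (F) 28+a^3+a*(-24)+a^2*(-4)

Expanding (a+4) * (a - 1) * (-7+a):
= a^2 * (-4) + a^3 + 28 - 25 * a
B) a^2 * (-4) + a^3 + 28 - 25 * a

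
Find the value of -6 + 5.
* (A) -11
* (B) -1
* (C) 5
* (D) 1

-6 + 5 = -1
B) -1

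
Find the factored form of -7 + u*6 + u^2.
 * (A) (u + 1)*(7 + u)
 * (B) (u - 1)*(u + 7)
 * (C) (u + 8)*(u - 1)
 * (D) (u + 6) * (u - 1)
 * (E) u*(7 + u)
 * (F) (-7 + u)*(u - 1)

We need to factor -7 + u*6 + u^2.
The factored form is (u - 1)*(u + 7).
B) (u - 1)*(u + 7)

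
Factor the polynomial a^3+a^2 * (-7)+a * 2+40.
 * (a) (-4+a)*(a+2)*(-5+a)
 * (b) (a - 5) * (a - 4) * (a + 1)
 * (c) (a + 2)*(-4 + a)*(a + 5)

We need to factor a^3+a^2 * (-7)+a * 2+40.
The factored form is (-4+a)*(a+2)*(-5+a).
a) (-4+a)*(a+2)*(-5+a)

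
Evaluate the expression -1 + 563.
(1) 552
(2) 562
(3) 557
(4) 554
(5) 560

-1 + 563 = 562
2) 562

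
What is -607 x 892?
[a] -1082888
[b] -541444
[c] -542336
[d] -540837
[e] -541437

-607 * 892 = -541444
b) -541444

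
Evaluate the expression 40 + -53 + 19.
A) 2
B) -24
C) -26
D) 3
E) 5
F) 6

First: 40 + -53 = -13
Then: -13 + 19 = 6
F) 6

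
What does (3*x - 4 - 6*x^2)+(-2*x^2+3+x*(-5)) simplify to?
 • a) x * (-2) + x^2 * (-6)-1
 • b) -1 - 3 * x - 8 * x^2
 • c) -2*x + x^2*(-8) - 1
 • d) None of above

Adding the polynomials and combining like terms:
(3*x - 4 - 6*x^2) + (-2*x^2 + 3 + x*(-5))
= -2*x + x^2*(-8) - 1
c) -2*x + x^2*(-8) - 1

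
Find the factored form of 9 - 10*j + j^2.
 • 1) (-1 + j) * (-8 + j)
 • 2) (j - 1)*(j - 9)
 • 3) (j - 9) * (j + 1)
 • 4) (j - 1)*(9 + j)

We need to factor 9 - 10*j + j^2.
The factored form is (j - 1)*(j - 9).
2) (j - 1)*(j - 9)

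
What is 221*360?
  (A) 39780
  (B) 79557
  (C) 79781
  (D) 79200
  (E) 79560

221 * 360 = 79560
E) 79560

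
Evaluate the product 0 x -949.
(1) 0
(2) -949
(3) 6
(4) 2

0 * -949 = 0
1) 0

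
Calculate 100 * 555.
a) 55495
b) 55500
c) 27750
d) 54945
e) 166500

100 * 555 = 55500
b) 55500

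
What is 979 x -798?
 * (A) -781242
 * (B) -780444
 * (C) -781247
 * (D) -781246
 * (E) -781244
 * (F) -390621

979 * -798 = -781242
A) -781242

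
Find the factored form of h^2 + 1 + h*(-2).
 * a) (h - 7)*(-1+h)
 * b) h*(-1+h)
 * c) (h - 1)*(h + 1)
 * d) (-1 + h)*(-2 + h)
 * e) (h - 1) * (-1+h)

We need to factor h^2 + 1 + h*(-2).
The factored form is (h - 1) * (-1+h).
e) (h - 1) * (-1+h)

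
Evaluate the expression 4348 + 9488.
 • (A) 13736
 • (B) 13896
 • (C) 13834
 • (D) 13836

4348 + 9488 = 13836
D) 13836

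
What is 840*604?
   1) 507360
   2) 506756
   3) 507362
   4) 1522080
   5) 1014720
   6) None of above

840 * 604 = 507360
1) 507360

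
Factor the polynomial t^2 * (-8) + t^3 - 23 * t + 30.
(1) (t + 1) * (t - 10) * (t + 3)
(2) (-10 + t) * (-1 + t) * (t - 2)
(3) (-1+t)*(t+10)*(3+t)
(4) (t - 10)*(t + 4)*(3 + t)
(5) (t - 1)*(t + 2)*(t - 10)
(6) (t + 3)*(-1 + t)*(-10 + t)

We need to factor t^2 * (-8) + t^3 - 23 * t + 30.
The factored form is (t + 3)*(-1 + t)*(-10 + t).
6) (t + 3)*(-1 + t)*(-10 + t)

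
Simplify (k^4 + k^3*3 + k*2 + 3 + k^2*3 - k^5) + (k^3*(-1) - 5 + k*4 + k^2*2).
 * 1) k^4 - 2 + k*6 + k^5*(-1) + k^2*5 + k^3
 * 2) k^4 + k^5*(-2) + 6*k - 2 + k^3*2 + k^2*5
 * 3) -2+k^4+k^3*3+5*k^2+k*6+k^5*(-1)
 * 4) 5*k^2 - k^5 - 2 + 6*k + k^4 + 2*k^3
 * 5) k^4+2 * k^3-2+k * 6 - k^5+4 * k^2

Adding the polynomials and combining like terms:
(k^4 + k^3*3 + k*2 + 3 + k^2*3 - k^5) + (k^3*(-1) - 5 + k*4 + k^2*2)
= 5*k^2 - k^5 - 2 + 6*k + k^4 + 2*k^3
4) 5*k^2 - k^5 - 2 + 6*k + k^4 + 2*k^3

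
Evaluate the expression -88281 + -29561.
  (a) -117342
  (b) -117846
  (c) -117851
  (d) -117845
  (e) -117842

-88281 + -29561 = -117842
e) -117842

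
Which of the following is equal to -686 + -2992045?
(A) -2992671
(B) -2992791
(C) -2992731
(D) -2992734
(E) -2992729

-686 + -2992045 = -2992731
C) -2992731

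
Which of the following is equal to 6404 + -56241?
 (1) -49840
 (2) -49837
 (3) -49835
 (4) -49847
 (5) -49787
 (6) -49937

6404 + -56241 = -49837
2) -49837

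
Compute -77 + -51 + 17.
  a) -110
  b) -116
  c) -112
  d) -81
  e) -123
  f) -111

First: -77 + -51 = -128
Then: -128 + 17 = -111
f) -111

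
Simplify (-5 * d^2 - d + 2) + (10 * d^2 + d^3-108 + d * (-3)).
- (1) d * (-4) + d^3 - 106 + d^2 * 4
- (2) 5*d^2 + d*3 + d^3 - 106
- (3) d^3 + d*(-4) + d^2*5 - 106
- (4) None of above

Adding the polynomials and combining like terms:
(-5*d^2 - d + 2) + (10*d^2 + d^3 - 108 + d*(-3))
= d^3 + d*(-4) + d^2*5 - 106
3) d^3 + d*(-4) + d^2*5 - 106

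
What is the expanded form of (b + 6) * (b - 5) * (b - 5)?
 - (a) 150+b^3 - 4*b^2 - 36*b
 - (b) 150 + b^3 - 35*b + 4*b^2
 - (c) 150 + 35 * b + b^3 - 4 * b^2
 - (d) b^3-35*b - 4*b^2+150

Expanding (b + 6) * (b - 5) * (b - 5):
= b^3-35*b - 4*b^2+150
d) b^3-35*b - 4*b^2+150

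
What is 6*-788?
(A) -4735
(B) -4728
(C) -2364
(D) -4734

6 * -788 = -4728
B) -4728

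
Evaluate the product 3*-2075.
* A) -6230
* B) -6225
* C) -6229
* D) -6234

3 * -2075 = -6225
B) -6225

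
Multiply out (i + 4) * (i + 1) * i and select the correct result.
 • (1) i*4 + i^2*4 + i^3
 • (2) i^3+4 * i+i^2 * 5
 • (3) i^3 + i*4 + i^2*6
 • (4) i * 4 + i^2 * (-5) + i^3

Expanding (i + 4) * (i + 1) * i:
= i^3+4 * i+i^2 * 5
2) i^3+4 * i+i^2 * 5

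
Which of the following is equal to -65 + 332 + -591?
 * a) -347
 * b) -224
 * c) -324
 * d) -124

First: -65 + 332 = 267
Then: 267 + -591 = -324
c) -324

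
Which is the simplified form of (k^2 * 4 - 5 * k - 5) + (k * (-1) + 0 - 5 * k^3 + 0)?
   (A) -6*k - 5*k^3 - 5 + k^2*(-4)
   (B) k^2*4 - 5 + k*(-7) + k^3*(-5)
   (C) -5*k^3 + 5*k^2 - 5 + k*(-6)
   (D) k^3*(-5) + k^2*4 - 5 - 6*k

Adding the polynomials and combining like terms:
(k^2*4 - 5*k - 5) + (k*(-1) + 0 - 5*k^3 + 0)
= k^3*(-5) + k^2*4 - 5 - 6*k
D) k^3*(-5) + k^2*4 - 5 - 6*k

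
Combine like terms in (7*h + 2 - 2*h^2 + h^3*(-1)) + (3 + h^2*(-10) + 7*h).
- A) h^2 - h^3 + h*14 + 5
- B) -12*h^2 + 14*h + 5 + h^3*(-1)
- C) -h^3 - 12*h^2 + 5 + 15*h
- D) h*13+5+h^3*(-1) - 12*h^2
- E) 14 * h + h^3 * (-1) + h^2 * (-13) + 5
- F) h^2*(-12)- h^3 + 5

Adding the polynomials and combining like terms:
(7*h + 2 - 2*h^2 + h^3*(-1)) + (3 + h^2*(-10) + 7*h)
= -12*h^2 + 14*h + 5 + h^3*(-1)
B) -12*h^2 + 14*h + 5 + h^3*(-1)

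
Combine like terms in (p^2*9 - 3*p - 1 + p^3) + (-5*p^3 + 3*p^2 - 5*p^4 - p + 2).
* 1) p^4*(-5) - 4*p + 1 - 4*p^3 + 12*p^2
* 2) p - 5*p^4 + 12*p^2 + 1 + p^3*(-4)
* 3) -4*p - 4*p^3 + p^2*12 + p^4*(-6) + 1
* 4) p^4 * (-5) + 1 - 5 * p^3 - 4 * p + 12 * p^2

Adding the polynomials and combining like terms:
(p^2*9 - 3*p - 1 + p^3) + (-5*p^3 + 3*p^2 - 5*p^4 - p + 2)
= p^4*(-5) - 4*p + 1 - 4*p^3 + 12*p^2
1) p^4*(-5) - 4*p + 1 - 4*p^3 + 12*p^2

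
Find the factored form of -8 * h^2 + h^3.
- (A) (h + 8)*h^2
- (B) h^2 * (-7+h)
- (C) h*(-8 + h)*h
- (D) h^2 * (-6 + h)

We need to factor -8 * h^2 + h^3.
The factored form is h*(-8 + h)*h.
C) h*(-8 + h)*h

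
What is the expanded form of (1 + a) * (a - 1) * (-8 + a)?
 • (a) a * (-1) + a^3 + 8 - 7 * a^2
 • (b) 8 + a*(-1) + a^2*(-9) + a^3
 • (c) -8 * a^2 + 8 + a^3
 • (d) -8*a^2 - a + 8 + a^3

Expanding (1 + a) * (a - 1) * (-8 + a):
= -8*a^2 - a + 8 + a^3
d) -8*a^2 - a + 8 + a^3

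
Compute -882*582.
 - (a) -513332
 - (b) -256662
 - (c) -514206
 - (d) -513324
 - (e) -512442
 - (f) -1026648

-882 * 582 = -513324
d) -513324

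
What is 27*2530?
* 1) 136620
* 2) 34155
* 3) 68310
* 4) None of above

27 * 2530 = 68310
3) 68310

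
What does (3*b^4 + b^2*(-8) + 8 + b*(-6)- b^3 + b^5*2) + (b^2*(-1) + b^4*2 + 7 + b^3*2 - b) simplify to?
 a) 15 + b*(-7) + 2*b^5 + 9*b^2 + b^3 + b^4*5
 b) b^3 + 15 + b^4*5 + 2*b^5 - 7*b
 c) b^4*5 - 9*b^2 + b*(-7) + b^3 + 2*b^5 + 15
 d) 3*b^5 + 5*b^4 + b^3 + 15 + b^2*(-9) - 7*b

Adding the polynomials and combining like terms:
(3*b^4 + b^2*(-8) + 8 + b*(-6) - b^3 + b^5*2) + (b^2*(-1) + b^4*2 + 7 + b^3*2 - b)
= b^4*5 - 9*b^2 + b*(-7) + b^3 + 2*b^5 + 15
c) b^4*5 - 9*b^2 + b*(-7) + b^3 + 2*b^5 + 15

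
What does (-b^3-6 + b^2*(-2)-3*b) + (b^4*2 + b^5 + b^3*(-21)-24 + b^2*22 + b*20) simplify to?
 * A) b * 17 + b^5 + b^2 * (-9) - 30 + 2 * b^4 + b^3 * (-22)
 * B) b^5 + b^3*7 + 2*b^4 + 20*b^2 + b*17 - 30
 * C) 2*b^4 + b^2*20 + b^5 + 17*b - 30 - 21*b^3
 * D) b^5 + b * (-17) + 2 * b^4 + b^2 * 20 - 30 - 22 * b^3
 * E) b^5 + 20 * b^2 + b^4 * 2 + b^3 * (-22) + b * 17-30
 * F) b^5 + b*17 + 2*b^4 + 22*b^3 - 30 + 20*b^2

Adding the polynomials and combining like terms:
(-b^3 - 6 + b^2*(-2) - 3*b) + (b^4*2 + b^5 + b^3*(-21) - 24 + b^2*22 + b*20)
= b^5 + 20 * b^2 + b^4 * 2 + b^3 * (-22) + b * 17-30
E) b^5 + 20 * b^2 + b^4 * 2 + b^3 * (-22) + b * 17-30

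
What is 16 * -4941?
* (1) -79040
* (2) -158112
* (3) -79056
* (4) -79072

16 * -4941 = -79056
3) -79056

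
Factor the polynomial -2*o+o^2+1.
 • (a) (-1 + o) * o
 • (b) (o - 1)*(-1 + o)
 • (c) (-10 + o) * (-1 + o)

We need to factor -2*o+o^2+1.
The factored form is (o - 1)*(-1 + o).
b) (o - 1)*(-1 + o)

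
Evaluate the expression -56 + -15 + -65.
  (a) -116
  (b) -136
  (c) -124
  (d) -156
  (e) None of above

First: -56 + -15 = -71
Then: -71 + -65 = -136
b) -136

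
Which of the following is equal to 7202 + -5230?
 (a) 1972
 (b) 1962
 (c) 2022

7202 + -5230 = 1972
a) 1972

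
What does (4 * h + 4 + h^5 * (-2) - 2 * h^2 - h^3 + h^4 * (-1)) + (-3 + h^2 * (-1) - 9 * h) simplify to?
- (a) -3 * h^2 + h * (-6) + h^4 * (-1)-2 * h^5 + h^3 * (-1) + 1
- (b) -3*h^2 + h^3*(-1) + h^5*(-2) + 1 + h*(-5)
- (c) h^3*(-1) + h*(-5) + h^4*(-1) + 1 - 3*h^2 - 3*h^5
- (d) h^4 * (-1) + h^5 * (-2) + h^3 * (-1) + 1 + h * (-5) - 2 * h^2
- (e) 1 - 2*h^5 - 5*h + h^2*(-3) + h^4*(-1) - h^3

Adding the polynomials and combining like terms:
(4*h + 4 + h^5*(-2) - 2*h^2 - h^3 + h^4*(-1)) + (-3 + h^2*(-1) - 9*h)
= 1 - 2*h^5 - 5*h + h^2*(-3) + h^4*(-1) - h^3
e) 1 - 2*h^5 - 5*h + h^2*(-3) + h^4*(-1) - h^3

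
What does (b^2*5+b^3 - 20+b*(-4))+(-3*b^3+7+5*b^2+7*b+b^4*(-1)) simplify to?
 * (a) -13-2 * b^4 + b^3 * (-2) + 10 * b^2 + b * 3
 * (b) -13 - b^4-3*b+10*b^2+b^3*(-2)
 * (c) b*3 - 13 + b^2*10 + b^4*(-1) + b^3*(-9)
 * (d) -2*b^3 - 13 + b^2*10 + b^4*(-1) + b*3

Adding the polynomials and combining like terms:
(b^2*5 + b^3 - 20 + b*(-4)) + (-3*b^3 + 7 + 5*b^2 + 7*b + b^4*(-1))
= -2*b^3 - 13 + b^2*10 + b^4*(-1) + b*3
d) -2*b^3 - 13 + b^2*10 + b^4*(-1) + b*3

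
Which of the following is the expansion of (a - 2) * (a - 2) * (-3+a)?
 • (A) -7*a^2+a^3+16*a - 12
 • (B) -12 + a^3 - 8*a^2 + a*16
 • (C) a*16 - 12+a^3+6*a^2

Expanding (a - 2) * (a - 2) * (-3+a):
= -7*a^2+a^3+16*a - 12
A) -7*a^2+a^3+16*a - 12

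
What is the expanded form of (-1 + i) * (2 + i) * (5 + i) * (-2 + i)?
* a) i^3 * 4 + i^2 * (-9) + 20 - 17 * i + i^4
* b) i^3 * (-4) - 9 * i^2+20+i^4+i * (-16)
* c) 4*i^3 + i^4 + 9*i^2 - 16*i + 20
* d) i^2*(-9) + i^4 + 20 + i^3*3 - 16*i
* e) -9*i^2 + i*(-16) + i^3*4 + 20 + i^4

Expanding (-1 + i) * (2 + i) * (5 + i) * (-2 + i):
= -9*i^2 + i*(-16) + i^3*4 + 20 + i^4
e) -9*i^2 + i*(-16) + i^3*4 + 20 + i^4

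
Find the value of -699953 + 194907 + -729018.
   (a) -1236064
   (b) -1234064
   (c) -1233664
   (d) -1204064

First: -699953 + 194907 = -505046
Then: -505046 + -729018 = -1234064
b) -1234064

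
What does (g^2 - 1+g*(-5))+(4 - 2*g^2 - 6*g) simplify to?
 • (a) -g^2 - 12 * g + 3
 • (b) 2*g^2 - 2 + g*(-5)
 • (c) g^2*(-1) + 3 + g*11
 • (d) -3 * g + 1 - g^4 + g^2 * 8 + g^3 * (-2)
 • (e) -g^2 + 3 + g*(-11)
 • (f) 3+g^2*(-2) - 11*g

Adding the polynomials and combining like terms:
(g^2 - 1 + g*(-5)) + (4 - 2*g^2 - 6*g)
= -g^2 + 3 + g*(-11)
e) -g^2 + 3 + g*(-11)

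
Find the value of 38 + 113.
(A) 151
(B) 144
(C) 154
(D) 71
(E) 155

38 + 113 = 151
A) 151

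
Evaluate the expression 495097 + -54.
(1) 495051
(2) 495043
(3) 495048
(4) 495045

495097 + -54 = 495043
2) 495043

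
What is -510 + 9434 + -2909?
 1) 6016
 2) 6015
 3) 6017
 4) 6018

First: -510 + 9434 = 8924
Then: 8924 + -2909 = 6015
2) 6015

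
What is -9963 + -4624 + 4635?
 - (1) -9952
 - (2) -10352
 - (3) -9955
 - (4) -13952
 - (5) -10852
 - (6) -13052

First: -9963 + -4624 = -14587
Then: -14587 + 4635 = -9952
1) -9952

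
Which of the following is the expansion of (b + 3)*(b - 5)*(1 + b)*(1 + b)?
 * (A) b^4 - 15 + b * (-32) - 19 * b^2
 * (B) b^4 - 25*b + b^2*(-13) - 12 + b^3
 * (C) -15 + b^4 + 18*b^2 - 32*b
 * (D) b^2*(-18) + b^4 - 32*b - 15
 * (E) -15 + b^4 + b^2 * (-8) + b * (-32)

Expanding (b + 3)*(b - 5)*(1 + b)*(1 + b):
= b^2*(-18) + b^4 - 32*b - 15
D) b^2*(-18) + b^4 - 32*b - 15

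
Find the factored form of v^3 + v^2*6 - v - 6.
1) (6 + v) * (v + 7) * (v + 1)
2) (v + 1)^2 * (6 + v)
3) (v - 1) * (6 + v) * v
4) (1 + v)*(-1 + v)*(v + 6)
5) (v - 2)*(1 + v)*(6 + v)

We need to factor v^3 + v^2*6 - v - 6.
The factored form is (1 + v)*(-1 + v)*(v + 6).
4) (1 + v)*(-1 + v)*(v + 6)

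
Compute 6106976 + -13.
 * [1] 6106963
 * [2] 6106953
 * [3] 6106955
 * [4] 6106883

6106976 + -13 = 6106963
1) 6106963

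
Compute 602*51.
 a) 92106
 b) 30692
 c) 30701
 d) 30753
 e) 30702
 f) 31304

602 * 51 = 30702
e) 30702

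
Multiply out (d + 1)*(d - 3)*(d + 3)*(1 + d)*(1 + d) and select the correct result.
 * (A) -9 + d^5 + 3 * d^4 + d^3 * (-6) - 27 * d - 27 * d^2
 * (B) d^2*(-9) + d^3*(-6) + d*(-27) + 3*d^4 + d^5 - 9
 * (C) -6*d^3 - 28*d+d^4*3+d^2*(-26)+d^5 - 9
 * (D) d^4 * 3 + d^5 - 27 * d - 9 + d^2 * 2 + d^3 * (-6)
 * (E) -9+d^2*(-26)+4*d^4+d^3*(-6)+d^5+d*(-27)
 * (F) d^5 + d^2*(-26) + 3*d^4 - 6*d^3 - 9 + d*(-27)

Expanding (d + 1)*(d - 3)*(d + 3)*(1 + d)*(1 + d):
= d^5 + d^2*(-26) + 3*d^4 - 6*d^3 - 9 + d*(-27)
F) d^5 + d^2*(-26) + 3*d^4 - 6*d^3 - 9 + d*(-27)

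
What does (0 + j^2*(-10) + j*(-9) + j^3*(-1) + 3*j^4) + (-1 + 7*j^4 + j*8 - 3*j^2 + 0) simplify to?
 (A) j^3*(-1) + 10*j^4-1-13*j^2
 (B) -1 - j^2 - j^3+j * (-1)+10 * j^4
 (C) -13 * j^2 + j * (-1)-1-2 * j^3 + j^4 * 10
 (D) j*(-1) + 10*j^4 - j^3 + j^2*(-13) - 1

Adding the polynomials and combining like terms:
(0 + j^2*(-10) + j*(-9) + j^3*(-1) + 3*j^4) + (-1 + 7*j^4 + j*8 - 3*j^2 + 0)
= j*(-1) + 10*j^4 - j^3 + j^2*(-13) - 1
D) j*(-1) + 10*j^4 - j^3 + j^2*(-13) - 1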